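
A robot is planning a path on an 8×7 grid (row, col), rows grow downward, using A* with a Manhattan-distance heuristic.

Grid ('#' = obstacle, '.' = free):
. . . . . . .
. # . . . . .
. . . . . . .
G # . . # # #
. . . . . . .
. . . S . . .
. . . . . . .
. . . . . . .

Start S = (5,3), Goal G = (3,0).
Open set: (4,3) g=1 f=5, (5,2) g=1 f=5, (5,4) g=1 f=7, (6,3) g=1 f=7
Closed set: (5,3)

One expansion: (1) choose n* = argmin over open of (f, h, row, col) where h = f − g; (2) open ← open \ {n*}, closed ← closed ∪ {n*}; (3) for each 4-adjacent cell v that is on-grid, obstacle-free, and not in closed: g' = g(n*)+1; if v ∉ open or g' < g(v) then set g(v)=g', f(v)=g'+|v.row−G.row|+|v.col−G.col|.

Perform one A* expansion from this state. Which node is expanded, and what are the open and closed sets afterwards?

expanded=(4,3); open=[(3,3) g=2 f=5, (4,2) g=2 f=5, (4,4) g=2 f=7, (5,2) g=1 f=5, (5,4) g=1 f=7, (6,3) g=1 f=7]; closed=[(4,3), (5,3)]

step 1: expand (4,3) (f=5, h=4) → closed; open now [(3,3) g=2 f=5, (4,2) g=2 f=5, (4,4) g=2 f=7, (5,2) g=1 f=5, (5,4) g=1 f=7, (6,3) g=1 f=7]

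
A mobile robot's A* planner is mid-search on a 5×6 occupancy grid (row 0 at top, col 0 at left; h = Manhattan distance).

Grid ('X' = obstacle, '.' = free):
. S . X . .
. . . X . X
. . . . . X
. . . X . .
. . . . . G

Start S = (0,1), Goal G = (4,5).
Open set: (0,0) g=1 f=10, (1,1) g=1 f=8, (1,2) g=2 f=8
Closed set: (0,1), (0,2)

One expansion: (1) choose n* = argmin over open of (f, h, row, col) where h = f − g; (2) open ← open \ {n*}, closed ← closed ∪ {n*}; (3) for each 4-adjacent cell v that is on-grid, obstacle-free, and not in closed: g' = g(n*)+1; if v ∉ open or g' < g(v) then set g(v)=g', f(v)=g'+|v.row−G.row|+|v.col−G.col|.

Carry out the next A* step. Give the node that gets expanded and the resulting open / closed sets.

expanded=(1,2); open=[(0,0) g=1 f=10, (1,1) g=1 f=8, (2,2) g=3 f=8]; closed=[(0,1), (0,2), (1,2)]

step 1: expand (1,2) (f=8, h=6) → closed; open now [(0,0) g=1 f=10, (1,1) g=1 f=8, (2,2) g=3 f=8]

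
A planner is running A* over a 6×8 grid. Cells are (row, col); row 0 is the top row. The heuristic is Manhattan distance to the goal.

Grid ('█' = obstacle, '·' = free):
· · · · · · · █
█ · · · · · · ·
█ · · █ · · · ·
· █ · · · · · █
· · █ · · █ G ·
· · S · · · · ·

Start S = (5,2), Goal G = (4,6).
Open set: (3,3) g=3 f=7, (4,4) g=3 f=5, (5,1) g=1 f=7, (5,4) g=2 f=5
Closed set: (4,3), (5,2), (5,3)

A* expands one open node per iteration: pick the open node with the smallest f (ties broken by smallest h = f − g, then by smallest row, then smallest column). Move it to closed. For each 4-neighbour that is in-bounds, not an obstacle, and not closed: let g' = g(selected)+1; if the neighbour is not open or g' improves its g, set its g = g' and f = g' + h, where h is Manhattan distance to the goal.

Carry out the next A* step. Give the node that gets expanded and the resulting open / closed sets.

step 1: expand (4,4) (f=5, h=2) → closed; open now [(3,3) g=3 f=7, (3,4) g=4 f=7, (5,1) g=1 f=7, (5,4) g=2 f=5]

expanded=(4,4); open=[(3,3) g=3 f=7, (3,4) g=4 f=7, (5,1) g=1 f=7, (5,4) g=2 f=5]; closed=[(4,3), (4,4), (5,2), (5,3)]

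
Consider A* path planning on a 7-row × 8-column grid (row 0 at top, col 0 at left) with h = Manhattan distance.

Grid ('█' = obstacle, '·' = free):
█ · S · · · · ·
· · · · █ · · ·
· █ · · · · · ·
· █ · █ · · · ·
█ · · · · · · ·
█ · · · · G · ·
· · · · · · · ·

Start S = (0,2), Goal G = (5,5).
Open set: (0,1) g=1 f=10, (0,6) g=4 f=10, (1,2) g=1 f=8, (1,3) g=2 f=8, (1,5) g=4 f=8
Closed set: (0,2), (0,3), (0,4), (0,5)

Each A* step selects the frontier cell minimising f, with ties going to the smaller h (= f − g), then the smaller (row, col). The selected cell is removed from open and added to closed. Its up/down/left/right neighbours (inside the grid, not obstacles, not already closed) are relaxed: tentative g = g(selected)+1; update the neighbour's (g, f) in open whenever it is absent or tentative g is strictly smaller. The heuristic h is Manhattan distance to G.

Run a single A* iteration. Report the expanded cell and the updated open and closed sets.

expanded=(1,5); open=[(0,1) g=1 f=10, (0,6) g=4 f=10, (1,2) g=1 f=8, (1,3) g=2 f=8, (1,6) g=5 f=10, (2,5) g=5 f=8]; closed=[(0,2), (0,3), (0,4), (0,5), (1,5)]

step 1: expand (1,5) (f=8, h=4) → closed; open now [(0,1) g=1 f=10, (0,6) g=4 f=10, (1,2) g=1 f=8, (1,3) g=2 f=8, (1,6) g=5 f=10, (2,5) g=5 f=8]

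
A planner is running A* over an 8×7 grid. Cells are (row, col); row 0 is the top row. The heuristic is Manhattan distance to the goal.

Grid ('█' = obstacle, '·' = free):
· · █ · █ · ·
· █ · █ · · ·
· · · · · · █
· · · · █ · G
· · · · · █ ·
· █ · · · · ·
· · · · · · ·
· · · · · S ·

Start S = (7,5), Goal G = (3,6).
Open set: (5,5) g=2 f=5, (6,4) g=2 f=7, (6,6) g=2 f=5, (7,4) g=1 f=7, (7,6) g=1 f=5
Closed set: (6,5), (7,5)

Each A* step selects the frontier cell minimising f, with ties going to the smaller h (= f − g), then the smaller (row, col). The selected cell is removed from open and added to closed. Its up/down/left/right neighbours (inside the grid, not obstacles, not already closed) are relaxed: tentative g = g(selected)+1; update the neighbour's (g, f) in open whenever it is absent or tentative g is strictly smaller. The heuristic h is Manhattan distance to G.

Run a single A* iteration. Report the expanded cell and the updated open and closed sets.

step 1: expand (5,5) (f=5, h=3) → closed; open now [(5,4) g=3 f=7, (5,6) g=3 f=5, (6,4) g=2 f=7, (6,6) g=2 f=5, (7,4) g=1 f=7, (7,6) g=1 f=5]

expanded=(5,5); open=[(5,4) g=3 f=7, (5,6) g=3 f=5, (6,4) g=2 f=7, (6,6) g=2 f=5, (7,4) g=1 f=7, (7,6) g=1 f=5]; closed=[(5,5), (6,5), (7,5)]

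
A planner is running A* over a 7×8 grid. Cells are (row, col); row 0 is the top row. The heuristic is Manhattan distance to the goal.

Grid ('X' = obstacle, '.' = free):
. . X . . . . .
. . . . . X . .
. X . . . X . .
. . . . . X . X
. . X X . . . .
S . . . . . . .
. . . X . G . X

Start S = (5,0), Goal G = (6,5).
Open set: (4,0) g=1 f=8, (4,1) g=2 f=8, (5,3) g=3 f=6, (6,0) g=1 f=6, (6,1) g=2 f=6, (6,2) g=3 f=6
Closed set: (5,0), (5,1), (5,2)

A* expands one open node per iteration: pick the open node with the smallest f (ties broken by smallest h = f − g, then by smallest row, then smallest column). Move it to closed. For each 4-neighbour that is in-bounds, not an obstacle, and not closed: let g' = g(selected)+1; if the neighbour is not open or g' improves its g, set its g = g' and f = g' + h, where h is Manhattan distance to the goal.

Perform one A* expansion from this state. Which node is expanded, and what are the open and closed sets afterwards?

step 1: expand (5,3) (f=6, h=3) → closed; open now [(4,0) g=1 f=8, (4,1) g=2 f=8, (5,4) g=4 f=6, (6,0) g=1 f=6, (6,1) g=2 f=6, (6,2) g=3 f=6]

expanded=(5,3); open=[(4,0) g=1 f=8, (4,1) g=2 f=8, (5,4) g=4 f=6, (6,0) g=1 f=6, (6,1) g=2 f=6, (6,2) g=3 f=6]; closed=[(5,0), (5,1), (5,2), (5,3)]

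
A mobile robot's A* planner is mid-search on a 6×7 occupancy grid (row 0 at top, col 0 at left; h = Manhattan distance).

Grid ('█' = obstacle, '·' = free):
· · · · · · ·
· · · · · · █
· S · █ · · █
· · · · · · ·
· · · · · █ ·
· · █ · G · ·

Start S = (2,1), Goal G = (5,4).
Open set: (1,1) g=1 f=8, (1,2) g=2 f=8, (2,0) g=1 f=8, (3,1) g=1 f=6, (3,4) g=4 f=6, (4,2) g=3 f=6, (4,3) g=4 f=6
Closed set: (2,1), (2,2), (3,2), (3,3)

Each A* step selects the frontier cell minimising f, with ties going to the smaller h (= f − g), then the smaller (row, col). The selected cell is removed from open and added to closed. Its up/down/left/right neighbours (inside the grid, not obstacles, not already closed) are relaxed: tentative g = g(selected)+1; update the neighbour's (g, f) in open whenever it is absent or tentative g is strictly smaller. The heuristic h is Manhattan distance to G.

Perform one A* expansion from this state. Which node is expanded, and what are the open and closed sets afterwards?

step 1: expand (3,4) (f=6, h=2) → closed; open now [(1,1) g=1 f=8, (1,2) g=2 f=8, (2,0) g=1 f=8, (2,4) g=5 f=8, (3,1) g=1 f=6, (3,5) g=5 f=8, (4,2) g=3 f=6, (4,3) g=4 f=6, (4,4) g=5 f=6]

expanded=(3,4); open=[(1,1) g=1 f=8, (1,2) g=2 f=8, (2,0) g=1 f=8, (2,4) g=5 f=8, (3,1) g=1 f=6, (3,5) g=5 f=8, (4,2) g=3 f=6, (4,3) g=4 f=6, (4,4) g=5 f=6]; closed=[(2,1), (2,2), (3,2), (3,3), (3,4)]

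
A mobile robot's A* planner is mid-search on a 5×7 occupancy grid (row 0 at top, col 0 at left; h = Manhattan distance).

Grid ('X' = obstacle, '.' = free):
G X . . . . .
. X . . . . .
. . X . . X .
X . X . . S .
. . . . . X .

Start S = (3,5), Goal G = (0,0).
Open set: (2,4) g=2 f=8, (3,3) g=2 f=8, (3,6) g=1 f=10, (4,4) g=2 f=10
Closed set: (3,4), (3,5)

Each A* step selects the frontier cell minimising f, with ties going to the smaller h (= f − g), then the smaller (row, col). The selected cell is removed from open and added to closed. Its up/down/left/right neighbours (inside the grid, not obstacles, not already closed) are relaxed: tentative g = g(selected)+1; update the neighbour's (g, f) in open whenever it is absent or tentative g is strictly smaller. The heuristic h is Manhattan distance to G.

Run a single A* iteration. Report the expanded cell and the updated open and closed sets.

step 1: expand (2,4) (f=8, h=6) → closed; open now [(1,4) g=3 f=8, (2,3) g=3 f=8, (3,3) g=2 f=8, (3,6) g=1 f=10, (4,4) g=2 f=10]

expanded=(2,4); open=[(1,4) g=3 f=8, (2,3) g=3 f=8, (3,3) g=2 f=8, (3,6) g=1 f=10, (4,4) g=2 f=10]; closed=[(2,4), (3,4), (3,5)]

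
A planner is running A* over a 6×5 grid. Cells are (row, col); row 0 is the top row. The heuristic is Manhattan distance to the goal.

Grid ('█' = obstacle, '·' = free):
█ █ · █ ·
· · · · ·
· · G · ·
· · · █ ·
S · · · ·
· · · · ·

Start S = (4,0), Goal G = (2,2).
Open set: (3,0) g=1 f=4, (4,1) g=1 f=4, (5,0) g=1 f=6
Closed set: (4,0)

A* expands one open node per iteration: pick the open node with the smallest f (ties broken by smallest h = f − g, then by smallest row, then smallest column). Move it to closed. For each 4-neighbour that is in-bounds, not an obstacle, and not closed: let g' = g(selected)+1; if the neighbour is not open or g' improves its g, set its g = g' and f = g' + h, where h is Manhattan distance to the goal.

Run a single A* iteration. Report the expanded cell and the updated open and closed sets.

expanded=(3,0); open=[(2,0) g=2 f=4, (3,1) g=2 f=4, (4,1) g=1 f=4, (5,0) g=1 f=6]; closed=[(3,0), (4,0)]

step 1: expand (3,0) (f=4, h=3) → closed; open now [(2,0) g=2 f=4, (3,1) g=2 f=4, (4,1) g=1 f=4, (5,0) g=1 f=6]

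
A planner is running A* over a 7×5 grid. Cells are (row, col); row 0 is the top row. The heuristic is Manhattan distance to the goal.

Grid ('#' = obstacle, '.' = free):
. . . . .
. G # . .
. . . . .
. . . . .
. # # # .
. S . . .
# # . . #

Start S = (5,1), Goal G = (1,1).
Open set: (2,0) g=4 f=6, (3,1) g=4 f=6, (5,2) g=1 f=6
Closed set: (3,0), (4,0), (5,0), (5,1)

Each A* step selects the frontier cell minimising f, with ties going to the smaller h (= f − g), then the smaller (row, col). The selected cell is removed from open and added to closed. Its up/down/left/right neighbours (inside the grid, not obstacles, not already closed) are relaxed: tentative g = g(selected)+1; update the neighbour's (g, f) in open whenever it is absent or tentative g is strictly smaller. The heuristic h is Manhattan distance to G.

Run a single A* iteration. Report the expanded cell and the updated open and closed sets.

expanded=(2,0); open=[(1,0) g=5 f=6, (2,1) g=5 f=6, (3,1) g=4 f=6, (5,2) g=1 f=6]; closed=[(2,0), (3,0), (4,0), (5,0), (5,1)]

step 1: expand (2,0) (f=6, h=2) → closed; open now [(1,0) g=5 f=6, (2,1) g=5 f=6, (3,1) g=4 f=6, (5,2) g=1 f=6]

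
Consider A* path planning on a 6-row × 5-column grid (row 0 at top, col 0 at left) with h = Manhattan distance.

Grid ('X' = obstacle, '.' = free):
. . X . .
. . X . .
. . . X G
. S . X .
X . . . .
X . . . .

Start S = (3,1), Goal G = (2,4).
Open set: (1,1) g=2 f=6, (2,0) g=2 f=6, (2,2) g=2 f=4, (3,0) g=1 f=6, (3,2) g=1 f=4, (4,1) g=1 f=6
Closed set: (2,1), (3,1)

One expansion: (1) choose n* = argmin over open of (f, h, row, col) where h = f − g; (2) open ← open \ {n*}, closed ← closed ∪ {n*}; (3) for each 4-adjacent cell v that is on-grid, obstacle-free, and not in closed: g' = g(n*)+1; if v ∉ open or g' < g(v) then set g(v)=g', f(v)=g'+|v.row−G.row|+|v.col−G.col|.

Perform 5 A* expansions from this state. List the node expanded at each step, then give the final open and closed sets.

order=[(2,2) → (3,2) → (1,1) → (2,0) → (4,2)]; open=[(0,1) g=3 f=8, (1,0) g=3 f=8, (3,0) g=1 f=6, (4,1) g=1 f=6, (4,3) g=3 f=6, (5,2) g=3 f=8]; closed=[(1,1), (2,0), (2,1), (2,2), (3,1), (3,2), (4,2)]

step 1: expand (2,2) (f=4, h=2) → closed; open now [(1,1) g=2 f=6, (2,0) g=2 f=6, (3,0) g=1 f=6, (3,2) g=1 f=4, (4,1) g=1 f=6]
step 2: expand (3,2) (f=4, h=3) → closed; open now [(1,1) g=2 f=6, (2,0) g=2 f=6, (3,0) g=1 f=6, (4,1) g=1 f=6, (4,2) g=2 f=6]
step 3: expand (1,1) (f=6, h=4) → closed; open now [(0,1) g=3 f=8, (1,0) g=3 f=8, (2,0) g=2 f=6, (3,0) g=1 f=6, (4,1) g=1 f=6, (4,2) g=2 f=6]
step 4: expand (2,0) (f=6, h=4) → closed; open now [(0,1) g=3 f=8, (1,0) g=3 f=8, (3,0) g=1 f=6, (4,1) g=1 f=6, (4,2) g=2 f=6]
step 5: expand (4,2) (f=6, h=4) → closed; open now [(0,1) g=3 f=8, (1,0) g=3 f=8, (3,0) g=1 f=6, (4,1) g=1 f=6, (4,3) g=3 f=6, (5,2) g=3 f=8]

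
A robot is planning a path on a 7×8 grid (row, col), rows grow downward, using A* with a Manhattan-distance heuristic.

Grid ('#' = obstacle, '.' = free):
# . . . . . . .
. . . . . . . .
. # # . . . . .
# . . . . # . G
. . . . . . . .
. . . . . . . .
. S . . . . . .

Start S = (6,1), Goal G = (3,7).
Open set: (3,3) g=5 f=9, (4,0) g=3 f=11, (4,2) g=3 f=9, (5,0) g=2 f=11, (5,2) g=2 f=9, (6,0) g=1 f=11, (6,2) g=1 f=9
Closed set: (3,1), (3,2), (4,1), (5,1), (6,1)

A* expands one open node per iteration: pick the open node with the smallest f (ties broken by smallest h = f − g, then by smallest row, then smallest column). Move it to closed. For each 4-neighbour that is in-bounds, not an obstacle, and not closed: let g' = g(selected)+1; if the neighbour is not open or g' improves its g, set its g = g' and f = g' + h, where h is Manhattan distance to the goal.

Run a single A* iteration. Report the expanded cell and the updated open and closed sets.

expanded=(3,3); open=[(2,3) g=6 f=11, (3,4) g=6 f=9, (4,0) g=3 f=11, (4,2) g=3 f=9, (4,3) g=6 f=11, (5,0) g=2 f=11, (5,2) g=2 f=9, (6,0) g=1 f=11, (6,2) g=1 f=9]; closed=[(3,1), (3,2), (3,3), (4,1), (5,1), (6,1)]

step 1: expand (3,3) (f=9, h=4) → closed; open now [(2,3) g=6 f=11, (3,4) g=6 f=9, (4,0) g=3 f=11, (4,2) g=3 f=9, (4,3) g=6 f=11, (5,0) g=2 f=11, (5,2) g=2 f=9, (6,0) g=1 f=11, (6,2) g=1 f=9]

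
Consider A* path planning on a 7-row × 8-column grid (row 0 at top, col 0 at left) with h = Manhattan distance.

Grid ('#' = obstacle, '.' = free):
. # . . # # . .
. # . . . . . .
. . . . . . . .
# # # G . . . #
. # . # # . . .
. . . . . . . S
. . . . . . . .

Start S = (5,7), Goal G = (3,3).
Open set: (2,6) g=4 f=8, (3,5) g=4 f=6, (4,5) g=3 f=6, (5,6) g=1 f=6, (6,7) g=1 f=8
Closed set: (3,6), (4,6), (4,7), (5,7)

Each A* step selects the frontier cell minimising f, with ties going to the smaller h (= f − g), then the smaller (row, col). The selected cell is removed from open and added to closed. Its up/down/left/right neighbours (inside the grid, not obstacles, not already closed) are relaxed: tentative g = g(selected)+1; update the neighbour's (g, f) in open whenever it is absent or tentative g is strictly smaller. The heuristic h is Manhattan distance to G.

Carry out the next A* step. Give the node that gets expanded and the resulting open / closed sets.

step 1: expand (3,5) (f=6, h=2) → closed; open now [(2,5) g=5 f=8, (2,6) g=4 f=8, (3,4) g=5 f=6, (4,5) g=3 f=6, (5,6) g=1 f=6, (6,7) g=1 f=8]

expanded=(3,5); open=[(2,5) g=5 f=8, (2,6) g=4 f=8, (3,4) g=5 f=6, (4,5) g=3 f=6, (5,6) g=1 f=6, (6,7) g=1 f=8]; closed=[(3,5), (3,6), (4,6), (4,7), (5,7)]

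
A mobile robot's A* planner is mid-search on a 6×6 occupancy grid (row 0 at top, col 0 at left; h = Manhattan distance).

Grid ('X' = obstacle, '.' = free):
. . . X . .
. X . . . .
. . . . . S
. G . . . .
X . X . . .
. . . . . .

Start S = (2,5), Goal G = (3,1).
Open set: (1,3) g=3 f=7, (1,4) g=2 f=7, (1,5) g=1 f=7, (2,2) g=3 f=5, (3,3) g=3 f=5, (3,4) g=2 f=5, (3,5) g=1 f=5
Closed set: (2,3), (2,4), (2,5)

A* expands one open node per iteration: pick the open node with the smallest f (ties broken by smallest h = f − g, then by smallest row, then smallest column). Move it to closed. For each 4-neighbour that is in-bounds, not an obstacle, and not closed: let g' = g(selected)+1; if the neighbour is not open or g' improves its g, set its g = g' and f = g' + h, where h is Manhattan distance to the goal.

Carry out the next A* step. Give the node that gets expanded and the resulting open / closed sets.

expanded=(2,2); open=[(1,2) g=4 f=7, (1,3) g=3 f=7, (1,4) g=2 f=7, (1,5) g=1 f=7, (2,1) g=4 f=5, (3,2) g=4 f=5, (3,3) g=3 f=5, (3,4) g=2 f=5, (3,5) g=1 f=5]; closed=[(2,2), (2,3), (2,4), (2,5)]

step 1: expand (2,2) (f=5, h=2) → closed; open now [(1,2) g=4 f=7, (1,3) g=3 f=7, (1,4) g=2 f=7, (1,5) g=1 f=7, (2,1) g=4 f=5, (3,2) g=4 f=5, (3,3) g=3 f=5, (3,4) g=2 f=5, (3,5) g=1 f=5]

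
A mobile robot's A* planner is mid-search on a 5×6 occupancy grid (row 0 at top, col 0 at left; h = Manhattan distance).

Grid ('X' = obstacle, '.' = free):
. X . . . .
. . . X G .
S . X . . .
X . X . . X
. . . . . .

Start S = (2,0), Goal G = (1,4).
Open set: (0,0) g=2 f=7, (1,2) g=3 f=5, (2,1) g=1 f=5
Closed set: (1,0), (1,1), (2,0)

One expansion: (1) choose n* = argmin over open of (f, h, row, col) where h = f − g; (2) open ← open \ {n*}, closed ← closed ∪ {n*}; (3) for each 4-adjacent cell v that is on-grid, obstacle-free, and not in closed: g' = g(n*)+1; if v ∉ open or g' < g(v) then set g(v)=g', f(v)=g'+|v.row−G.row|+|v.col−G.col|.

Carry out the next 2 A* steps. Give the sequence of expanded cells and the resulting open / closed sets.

step 1: expand (1,2) (f=5, h=2) → closed; open now [(0,0) g=2 f=7, (0,2) g=4 f=7, (2,1) g=1 f=5]
step 2: expand (2,1) (f=5, h=4) → closed; open now [(0,0) g=2 f=7, (0,2) g=4 f=7, (3,1) g=2 f=7]

order=[(1,2) → (2,1)]; open=[(0,0) g=2 f=7, (0,2) g=4 f=7, (3,1) g=2 f=7]; closed=[(1,0), (1,1), (1,2), (2,0), (2,1)]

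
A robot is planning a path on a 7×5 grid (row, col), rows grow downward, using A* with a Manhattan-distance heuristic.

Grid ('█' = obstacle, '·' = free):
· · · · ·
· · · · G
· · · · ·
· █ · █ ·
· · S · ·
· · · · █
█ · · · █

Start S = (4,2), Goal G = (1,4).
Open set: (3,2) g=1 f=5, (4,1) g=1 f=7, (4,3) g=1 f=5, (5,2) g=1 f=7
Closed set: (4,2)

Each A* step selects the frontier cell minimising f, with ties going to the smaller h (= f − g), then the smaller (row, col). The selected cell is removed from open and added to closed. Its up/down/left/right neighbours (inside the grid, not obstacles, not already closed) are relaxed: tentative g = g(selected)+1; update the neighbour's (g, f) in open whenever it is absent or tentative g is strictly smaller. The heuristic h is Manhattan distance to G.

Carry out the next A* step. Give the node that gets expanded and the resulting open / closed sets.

step 1: expand (3,2) (f=5, h=4) → closed; open now [(2,2) g=2 f=5, (4,1) g=1 f=7, (4,3) g=1 f=5, (5,2) g=1 f=7]

expanded=(3,2); open=[(2,2) g=2 f=5, (4,1) g=1 f=7, (4,3) g=1 f=5, (5,2) g=1 f=7]; closed=[(3,2), (4,2)]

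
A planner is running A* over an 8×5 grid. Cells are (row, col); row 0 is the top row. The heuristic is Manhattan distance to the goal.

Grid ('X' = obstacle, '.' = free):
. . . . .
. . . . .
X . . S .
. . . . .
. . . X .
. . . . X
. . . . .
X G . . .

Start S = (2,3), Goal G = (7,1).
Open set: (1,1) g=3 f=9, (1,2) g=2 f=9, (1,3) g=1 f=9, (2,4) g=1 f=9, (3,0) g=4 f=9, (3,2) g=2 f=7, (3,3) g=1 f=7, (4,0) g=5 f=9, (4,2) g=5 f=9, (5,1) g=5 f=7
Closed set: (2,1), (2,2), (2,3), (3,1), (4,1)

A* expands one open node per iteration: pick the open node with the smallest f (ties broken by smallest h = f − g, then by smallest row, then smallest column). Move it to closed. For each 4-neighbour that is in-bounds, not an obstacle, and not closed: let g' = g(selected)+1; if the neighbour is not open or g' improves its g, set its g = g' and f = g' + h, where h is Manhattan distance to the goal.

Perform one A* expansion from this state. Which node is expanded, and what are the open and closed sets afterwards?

expanded=(5,1); open=[(1,1) g=3 f=9, (1,2) g=2 f=9, (1,3) g=1 f=9, (2,4) g=1 f=9, (3,0) g=4 f=9, (3,2) g=2 f=7, (3,3) g=1 f=7, (4,0) g=5 f=9, (4,2) g=5 f=9, (5,0) g=6 f=9, (5,2) g=6 f=9, (6,1) g=6 f=7]; closed=[(2,1), (2,2), (2,3), (3,1), (4,1), (5,1)]

step 1: expand (5,1) (f=7, h=2) → closed; open now [(1,1) g=3 f=9, (1,2) g=2 f=9, (1,3) g=1 f=9, (2,4) g=1 f=9, (3,0) g=4 f=9, (3,2) g=2 f=7, (3,3) g=1 f=7, (4,0) g=5 f=9, (4,2) g=5 f=9, (5,0) g=6 f=9, (5,2) g=6 f=9, (6,1) g=6 f=7]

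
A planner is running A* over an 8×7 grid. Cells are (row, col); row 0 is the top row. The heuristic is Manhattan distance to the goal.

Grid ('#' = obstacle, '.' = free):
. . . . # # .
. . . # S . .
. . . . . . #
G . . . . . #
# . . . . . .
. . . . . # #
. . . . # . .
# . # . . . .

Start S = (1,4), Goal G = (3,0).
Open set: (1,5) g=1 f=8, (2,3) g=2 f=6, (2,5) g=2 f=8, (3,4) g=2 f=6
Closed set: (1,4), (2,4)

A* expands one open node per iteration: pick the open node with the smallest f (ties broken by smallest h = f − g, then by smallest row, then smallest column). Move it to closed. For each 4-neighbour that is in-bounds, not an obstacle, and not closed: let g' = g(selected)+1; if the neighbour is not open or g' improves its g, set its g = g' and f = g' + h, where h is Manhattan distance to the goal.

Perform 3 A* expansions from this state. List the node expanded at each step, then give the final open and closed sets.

step 1: expand (2,3) (f=6, h=4) → closed; open now [(1,5) g=1 f=8, (2,2) g=3 f=6, (2,5) g=2 f=8, (3,3) g=3 f=6, (3,4) g=2 f=6]
step 2: expand (2,2) (f=6, h=3) → closed; open now [(1,2) g=4 f=8, (1,5) g=1 f=8, (2,1) g=4 f=6, (2,5) g=2 f=8, (3,2) g=4 f=6, (3,3) g=3 f=6, (3,4) g=2 f=6]
step 3: expand (2,1) (f=6, h=2) → closed; open now [(1,1) g=5 f=8, (1,2) g=4 f=8, (1,5) g=1 f=8, (2,0) g=5 f=6, (2,5) g=2 f=8, (3,1) g=5 f=6, (3,2) g=4 f=6, (3,3) g=3 f=6, (3,4) g=2 f=6]

order=[(2,3) → (2,2) → (2,1)]; open=[(1,1) g=5 f=8, (1,2) g=4 f=8, (1,5) g=1 f=8, (2,0) g=5 f=6, (2,5) g=2 f=8, (3,1) g=5 f=6, (3,2) g=4 f=6, (3,3) g=3 f=6, (3,4) g=2 f=6]; closed=[(1,4), (2,1), (2,2), (2,3), (2,4)]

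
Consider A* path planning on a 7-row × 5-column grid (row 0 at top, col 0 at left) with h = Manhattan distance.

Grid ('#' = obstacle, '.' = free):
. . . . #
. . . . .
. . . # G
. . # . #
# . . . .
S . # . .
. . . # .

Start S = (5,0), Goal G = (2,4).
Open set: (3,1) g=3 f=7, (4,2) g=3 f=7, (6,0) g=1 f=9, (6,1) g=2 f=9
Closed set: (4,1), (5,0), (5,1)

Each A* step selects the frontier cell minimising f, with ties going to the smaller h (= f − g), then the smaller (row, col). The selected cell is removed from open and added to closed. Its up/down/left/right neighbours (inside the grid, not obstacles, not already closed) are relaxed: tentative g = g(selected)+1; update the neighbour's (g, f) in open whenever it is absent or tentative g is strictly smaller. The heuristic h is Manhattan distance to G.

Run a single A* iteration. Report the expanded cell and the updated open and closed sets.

expanded=(3,1); open=[(2,1) g=4 f=7, (3,0) g=4 f=9, (4,2) g=3 f=7, (6,0) g=1 f=9, (6,1) g=2 f=9]; closed=[(3,1), (4,1), (5,0), (5,1)]

step 1: expand (3,1) (f=7, h=4) → closed; open now [(2,1) g=4 f=7, (3,0) g=4 f=9, (4,2) g=3 f=7, (6,0) g=1 f=9, (6,1) g=2 f=9]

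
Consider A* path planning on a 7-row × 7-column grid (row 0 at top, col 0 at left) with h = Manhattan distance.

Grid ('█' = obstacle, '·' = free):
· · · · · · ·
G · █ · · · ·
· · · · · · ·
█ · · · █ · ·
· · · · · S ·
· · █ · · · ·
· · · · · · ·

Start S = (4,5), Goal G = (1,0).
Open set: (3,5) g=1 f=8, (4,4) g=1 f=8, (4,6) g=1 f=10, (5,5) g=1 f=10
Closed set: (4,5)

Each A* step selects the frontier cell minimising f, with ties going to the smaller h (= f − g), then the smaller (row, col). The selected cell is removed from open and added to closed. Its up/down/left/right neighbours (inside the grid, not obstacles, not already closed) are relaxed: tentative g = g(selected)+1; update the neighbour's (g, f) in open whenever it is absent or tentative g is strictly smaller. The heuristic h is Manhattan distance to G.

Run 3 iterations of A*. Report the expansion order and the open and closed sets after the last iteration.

order=[(3,5) → (2,5) → (1,5)]; open=[(0,5) g=4 f=10, (1,4) g=4 f=8, (1,6) g=4 f=10, (2,4) g=3 f=8, (2,6) g=3 f=10, (3,6) g=2 f=10, (4,4) g=1 f=8, (4,6) g=1 f=10, (5,5) g=1 f=10]; closed=[(1,5), (2,5), (3,5), (4,5)]

step 1: expand (3,5) (f=8, h=7) → closed; open now [(2,5) g=2 f=8, (3,6) g=2 f=10, (4,4) g=1 f=8, (4,6) g=1 f=10, (5,5) g=1 f=10]
step 2: expand (2,5) (f=8, h=6) → closed; open now [(1,5) g=3 f=8, (2,4) g=3 f=8, (2,6) g=3 f=10, (3,6) g=2 f=10, (4,4) g=1 f=8, (4,6) g=1 f=10, (5,5) g=1 f=10]
step 3: expand (1,5) (f=8, h=5) → closed; open now [(0,5) g=4 f=10, (1,4) g=4 f=8, (1,6) g=4 f=10, (2,4) g=3 f=8, (2,6) g=3 f=10, (3,6) g=2 f=10, (4,4) g=1 f=8, (4,6) g=1 f=10, (5,5) g=1 f=10]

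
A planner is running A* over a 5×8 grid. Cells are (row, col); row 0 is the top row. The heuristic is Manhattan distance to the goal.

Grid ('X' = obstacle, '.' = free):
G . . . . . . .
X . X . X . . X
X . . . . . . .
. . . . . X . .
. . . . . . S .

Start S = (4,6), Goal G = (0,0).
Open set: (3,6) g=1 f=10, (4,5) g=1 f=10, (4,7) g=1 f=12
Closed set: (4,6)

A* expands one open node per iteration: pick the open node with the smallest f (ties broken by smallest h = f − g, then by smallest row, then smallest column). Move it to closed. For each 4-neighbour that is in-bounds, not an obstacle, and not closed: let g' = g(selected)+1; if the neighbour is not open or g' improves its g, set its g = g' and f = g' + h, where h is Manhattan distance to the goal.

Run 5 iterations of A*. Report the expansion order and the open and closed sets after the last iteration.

order=[(3,6) → (2,6) → (1,6) → (0,6) → (0,5)]; open=[(0,4) g=6 f=10, (0,7) g=5 f=12, (1,5) g=4 f=10, (2,5) g=3 f=10, (2,7) g=3 f=12, (3,7) g=2 f=12, (4,5) g=1 f=10, (4,7) g=1 f=12]; closed=[(0,5), (0,6), (1,6), (2,6), (3,6), (4,6)]

step 1: expand (3,6) (f=10, h=9) → closed; open now [(2,6) g=2 f=10, (3,7) g=2 f=12, (4,5) g=1 f=10, (4,7) g=1 f=12]
step 2: expand (2,6) (f=10, h=8) → closed; open now [(1,6) g=3 f=10, (2,5) g=3 f=10, (2,7) g=3 f=12, (3,7) g=2 f=12, (4,5) g=1 f=10, (4,7) g=1 f=12]
step 3: expand (1,6) (f=10, h=7) → closed; open now [(0,6) g=4 f=10, (1,5) g=4 f=10, (2,5) g=3 f=10, (2,7) g=3 f=12, (3,7) g=2 f=12, (4,5) g=1 f=10, (4,7) g=1 f=12]
step 4: expand (0,6) (f=10, h=6) → closed; open now [(0,5) g=5 f=10, (0,7) g=5 f=12, (1,5) g=4 f=10, (2,5) g=3 f=10, (2,7) g=3 f=12, (3,7) g=2 f=12, (4,5) g=1 f=10, (4,7) g=1 f=12]
step 5: expand (0,5) (f=10, h=5) → closed; open now [(0,4) g=6 f=10, (0,7) g=5 f=12, (1,5) g=4 f=10, (2,5) g=3 f=10, (2,7) g=3 f=12, (3,7) g=2 f=12, (4,5) g=1 f=10, (4,7) g=1 f=12]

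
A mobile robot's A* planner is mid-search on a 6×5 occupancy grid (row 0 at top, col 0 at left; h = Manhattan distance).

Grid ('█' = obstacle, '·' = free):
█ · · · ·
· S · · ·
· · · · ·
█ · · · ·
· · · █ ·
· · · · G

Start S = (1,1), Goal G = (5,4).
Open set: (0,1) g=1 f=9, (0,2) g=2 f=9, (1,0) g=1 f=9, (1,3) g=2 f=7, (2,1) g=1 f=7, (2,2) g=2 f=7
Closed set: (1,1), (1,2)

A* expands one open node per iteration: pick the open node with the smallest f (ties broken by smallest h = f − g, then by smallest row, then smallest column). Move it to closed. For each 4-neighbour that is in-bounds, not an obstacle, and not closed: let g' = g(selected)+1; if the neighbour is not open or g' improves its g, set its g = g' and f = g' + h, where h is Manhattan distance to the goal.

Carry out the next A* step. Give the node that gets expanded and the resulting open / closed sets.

expanded=(1,3); open=[(0,1) g=1 f=9, (0,2) g=2 f=9, (0,3) g=3 f=9, (1,0) g=1 f=9, (1,4) g=3 f=7, (2,1) g=1 f=7, (2,2) g=2 f=7, (2,3) g=3 f=7]; closed=[(1,1), (1,2), (1,3)]

step 1: expand (1,3) (f=7, h=5) → closed; open now [(0,1) g=1 f=9, (0,2) g=2 f=9, (0,3) g=3 f=9, (1,0) g=1 f=9, (1,4) g=3 f=7, (2,1) g=1 f=7, (2,2) g=2 f=7, (2,3) g=3 f=7]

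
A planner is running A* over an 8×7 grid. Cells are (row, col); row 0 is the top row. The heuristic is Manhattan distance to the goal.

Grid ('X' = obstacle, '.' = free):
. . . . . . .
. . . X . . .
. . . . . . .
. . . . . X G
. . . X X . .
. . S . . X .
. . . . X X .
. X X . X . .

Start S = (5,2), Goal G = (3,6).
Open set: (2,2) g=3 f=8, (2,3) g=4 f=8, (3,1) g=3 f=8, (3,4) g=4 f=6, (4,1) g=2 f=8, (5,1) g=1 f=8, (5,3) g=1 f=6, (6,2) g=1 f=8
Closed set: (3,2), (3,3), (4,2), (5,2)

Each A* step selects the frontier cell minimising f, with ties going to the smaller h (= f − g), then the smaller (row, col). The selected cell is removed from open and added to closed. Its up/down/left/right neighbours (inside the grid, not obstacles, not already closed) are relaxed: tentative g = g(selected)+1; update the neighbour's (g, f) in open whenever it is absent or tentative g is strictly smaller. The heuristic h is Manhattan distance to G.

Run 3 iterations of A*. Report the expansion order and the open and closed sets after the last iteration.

step 1: expand (3,4) (f=6, h=2) → closed; open now [(2,2) g=3 f=8, (2,3) g=4 f=8, (2,4) g=5 f=8, (3,1) g=3 f=8, (4,1) g=2 f=8, (5,1) g=1 f=8, (5,3) g=1 f=6, (6,2) g=1 f=8]
step 2: expand (5,3) (f=6, h=5) → closed; open now [(2,2) g=3 f=8, (2,3) g=4 f=8, (2,4) g=5 f=8, (3,1) g=3 f=8, (4,1) g=2 f=8, (5,1) g=1 f=8, (5,4) g=2 f=6, (6,2) g=1 f=8, (6,3) g=2 f=8]
step 3: expand (5,4) (f=6, h=4) → closed; open now [(2,2) g=3 f=8, (2,3) g=4 f=8, (2,4) g=5 f=8, (3,1) g=3 f=8, (4,1) g=2 f=8, (5,1) g=1 f=8, (6,2) g=1 f=8, (6,3) g=2 f=8]

order=[(3,4) → (5,3) → (5,4)]; open=[(2,2) g=3 f=8, (2,3) g=4 f=8, (2,4) g=5 f=8, (3,1) g=3 f=8, (4,1) g=2 f=8, (5,1) g=1 f=8, (6,2) g=1 f=8, (6,3) g=2 f=8]; closed=[(3,2), (3,3), (3,4), (4,2), (5,2), (5,3), (5,4)]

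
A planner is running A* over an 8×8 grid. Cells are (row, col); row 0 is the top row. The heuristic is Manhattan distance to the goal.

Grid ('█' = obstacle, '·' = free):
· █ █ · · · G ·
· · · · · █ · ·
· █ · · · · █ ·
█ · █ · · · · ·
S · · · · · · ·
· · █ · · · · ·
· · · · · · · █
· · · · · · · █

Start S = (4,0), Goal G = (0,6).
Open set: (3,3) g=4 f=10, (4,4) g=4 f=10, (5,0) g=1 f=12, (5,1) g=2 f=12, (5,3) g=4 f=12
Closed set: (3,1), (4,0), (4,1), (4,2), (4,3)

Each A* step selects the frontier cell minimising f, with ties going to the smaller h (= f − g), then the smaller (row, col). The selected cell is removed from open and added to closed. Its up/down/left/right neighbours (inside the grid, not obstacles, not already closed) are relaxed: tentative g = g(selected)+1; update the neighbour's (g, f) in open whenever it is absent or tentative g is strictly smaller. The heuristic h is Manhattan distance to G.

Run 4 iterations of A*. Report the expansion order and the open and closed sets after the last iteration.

step 1: expand (3,3) (f=10, h=6) → closed; open now [(2,3) g=5 f=10, (3,4) g=5 f=10, (4,4) g=4 f=10, (5,0) g=1 f=12, (5,1) g=2 f=12, (5,3) g=4 f=12]
step 2: expand (2,3) (f=10, h=5) → closed; open now [(1,3) g=6 f=10, (2,2) g=6 f=12, (2,4) g=6 f=10, (3,4) g=5 f=10, (4,4) g=4 f=10, (5,0) g=1 f=12, (5,1) g=2 f=12, (5,3) g=4 f=12]
step 3: expand (1,3) (f=10, h=4) → closed; open now [(0,3) g=7 f=10, (1,2) g=7 f=12, (1,4) g=7 f=10, (2,2) g=6 f=12, (2,4) g=6 f=10, (3,4) g=5 f=10, (4,4) g=4 f=10, (5,0) g=1 f=12, (5,1) g=2 f=12, (5,3) g=4 f=12]
step 4: expand (0,3) (f=10, h=3) → closed; open now [(0,4) g=8 f=10, (1,2) g=7 f=12, (1,4) g=7 f=10, (2,2) g=6 f=12, (2,4) g=6 f=10, (3,4) g=5 f=10, (4,4) g=4 f=10, (5,0) g=1 f=12, (5,1) g=2 f=12, (5,3) g=4 f=12]

order=[(3,3) → (2,3) → (1,3) → (0,3)]; open=[(0,4) g=8 f=10, (1,2) g=7 f=12, (1,4) g=7 f=10, (2,2) g=6 f=12, (2,4) g=6 f=10, (3,4) g=5 f=10, (4,4) g=4 f=10, (5,0) g=1 f=12, (5,1) g=2 f=12, (5,3) g=4 f=12]; closed=[(0,3), (1,3), (2,3), (3,1), (3,3), (4,0), (4,1), (4,2), (4,3)]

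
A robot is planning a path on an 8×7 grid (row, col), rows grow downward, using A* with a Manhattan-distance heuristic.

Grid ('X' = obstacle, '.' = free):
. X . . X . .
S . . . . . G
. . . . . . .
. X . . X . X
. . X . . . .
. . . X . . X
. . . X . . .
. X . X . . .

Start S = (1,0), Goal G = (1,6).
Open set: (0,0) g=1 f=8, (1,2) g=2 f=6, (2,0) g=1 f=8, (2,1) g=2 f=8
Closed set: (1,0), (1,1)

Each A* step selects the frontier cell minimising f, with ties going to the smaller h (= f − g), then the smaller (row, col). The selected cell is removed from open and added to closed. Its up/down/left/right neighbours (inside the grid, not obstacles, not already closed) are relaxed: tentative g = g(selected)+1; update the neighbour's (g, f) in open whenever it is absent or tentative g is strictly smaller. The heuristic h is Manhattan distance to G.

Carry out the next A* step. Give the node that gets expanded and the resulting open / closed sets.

step 1: expand (1,2) (f=6, h=4) → closed; open now [(0,0) g=1 f=8, (0,2) g=3 f=8, (1,3) g=3 f=6, (2,0) g=1 f=8, (2,1) g=2 f=8, (2,2) g=3 f=8]

expanded=(1,2); open=[(0,0) g=1 f=8, (0,2) g=3 f=8, (1,3) g=3 f=6, (2,0) g=1 f=8, (2,1) g=2 f=8, (2,2) g=3 f=8]; closed=[(1,0), (1,1), (1,2)]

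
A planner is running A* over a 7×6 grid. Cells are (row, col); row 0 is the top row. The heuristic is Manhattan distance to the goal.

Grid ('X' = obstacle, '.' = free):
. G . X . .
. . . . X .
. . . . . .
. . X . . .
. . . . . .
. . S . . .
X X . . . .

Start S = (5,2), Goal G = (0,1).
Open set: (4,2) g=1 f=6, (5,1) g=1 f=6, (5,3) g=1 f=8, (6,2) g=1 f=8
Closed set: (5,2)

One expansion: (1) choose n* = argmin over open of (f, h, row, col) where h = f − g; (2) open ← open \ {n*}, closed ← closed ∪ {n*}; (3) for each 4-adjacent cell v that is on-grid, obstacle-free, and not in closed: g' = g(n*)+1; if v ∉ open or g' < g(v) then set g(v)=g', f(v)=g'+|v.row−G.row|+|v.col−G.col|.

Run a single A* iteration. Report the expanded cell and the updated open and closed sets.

step 1: expand (4,2) (f=6, h=5) → closed; open now [(4,1) g=2 f=6, (4,3) g=2 f=8, (5,1) g=1 f=6, (5,3) g=1 f=8, (6,2) g=1 f=8]

expanded=(4,2); open=[(4,1) g=2 f=6, (4,3) g=2 f=8, (5,1) g=1 f=6, (5,3) g=1 f=8, (6,2) g=1 f=8]; closed=[(4,2), (5,2)]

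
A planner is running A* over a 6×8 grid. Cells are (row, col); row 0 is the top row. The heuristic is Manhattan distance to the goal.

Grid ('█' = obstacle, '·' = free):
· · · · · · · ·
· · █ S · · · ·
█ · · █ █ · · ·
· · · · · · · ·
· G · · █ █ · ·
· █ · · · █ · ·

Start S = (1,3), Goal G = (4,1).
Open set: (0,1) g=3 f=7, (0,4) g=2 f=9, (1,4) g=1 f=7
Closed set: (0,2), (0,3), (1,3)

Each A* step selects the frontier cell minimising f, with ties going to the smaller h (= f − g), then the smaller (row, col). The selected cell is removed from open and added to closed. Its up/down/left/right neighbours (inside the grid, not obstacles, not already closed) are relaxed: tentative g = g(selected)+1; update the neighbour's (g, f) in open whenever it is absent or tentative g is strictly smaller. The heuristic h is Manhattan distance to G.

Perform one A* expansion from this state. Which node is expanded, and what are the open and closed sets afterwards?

step 1: expand (0,1) (f=7, h=4) → closed; open now [(0,0) g=4 f=9, (0,4) g=2 f=9, (1,1) g=4 f=7, (1,4) g=1 f=7]

expanded=(0,1); open=[(0,0) g=4 f=9, (0,4) g=2 f=9, (1,1) g=4 f=7, (1,4) g=1 f=7]; closed=[(0,1), (0,2), (0,3), (1,3)]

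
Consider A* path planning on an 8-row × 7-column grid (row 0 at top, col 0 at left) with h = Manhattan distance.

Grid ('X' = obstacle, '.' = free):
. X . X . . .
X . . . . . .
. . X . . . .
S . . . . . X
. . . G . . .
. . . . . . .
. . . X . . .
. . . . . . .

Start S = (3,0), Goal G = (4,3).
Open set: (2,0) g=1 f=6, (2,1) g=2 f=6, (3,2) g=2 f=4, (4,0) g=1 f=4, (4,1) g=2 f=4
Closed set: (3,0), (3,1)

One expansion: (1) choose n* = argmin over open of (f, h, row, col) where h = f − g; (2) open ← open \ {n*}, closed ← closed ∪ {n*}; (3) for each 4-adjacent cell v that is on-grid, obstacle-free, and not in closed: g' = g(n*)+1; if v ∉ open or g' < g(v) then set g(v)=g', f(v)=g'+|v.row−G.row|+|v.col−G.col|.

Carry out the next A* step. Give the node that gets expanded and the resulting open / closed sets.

step 1: expand (3,2) (f=4, h=2) → closed; open now [(2,0) g=1 f=6, (2,1) g=2 f=6, (3,3) g=3 f=4, (4,0) g=1 f=4, (4,1) g=2 f=4, (4,2) g=3 f=4]

expanded=(3,2); open=[(2,0) g=1 f=6, (2,1) g=2 f=6, (3,3) g=3 f=4, (4,0) g=1 f=4, (4,1) g=2 f=4, (4,2) g=3 f=4]; closed=[(3,0), (3,1), (3,2)]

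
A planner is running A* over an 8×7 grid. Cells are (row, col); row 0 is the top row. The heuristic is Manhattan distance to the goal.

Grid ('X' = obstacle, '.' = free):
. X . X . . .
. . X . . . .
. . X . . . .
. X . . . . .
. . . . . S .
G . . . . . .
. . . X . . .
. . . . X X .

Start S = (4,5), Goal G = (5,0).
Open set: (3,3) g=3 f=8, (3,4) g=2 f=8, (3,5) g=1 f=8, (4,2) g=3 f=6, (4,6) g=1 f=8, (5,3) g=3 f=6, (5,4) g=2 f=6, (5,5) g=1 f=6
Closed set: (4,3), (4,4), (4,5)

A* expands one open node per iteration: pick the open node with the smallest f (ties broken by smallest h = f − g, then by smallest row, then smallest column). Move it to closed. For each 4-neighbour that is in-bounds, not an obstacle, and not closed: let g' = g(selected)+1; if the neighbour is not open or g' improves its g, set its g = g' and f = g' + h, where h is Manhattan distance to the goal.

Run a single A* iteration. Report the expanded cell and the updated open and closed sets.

expanded=(4,2); open=[(3,2) g=4 f=8, (3,3) g=3 f=8, (3,4) g=2 f=8, (3,5) g=1 f=8, (4,1) g=4 f=6, (4,6) g=1 f=8, (5,2) g=4 f=6, (5,3) g=3 f=6, (5,4) g=2 f=6, (5,5) g=1 f=6]; closed=[(4,2), (4,3), (4,4), (4,5)]

step 1: expand (4,2) (f=6, h=3) → closed; open now [(3,2) g=4 f=8, (3,3) g=3 f=8, (3,4) g=2 f=8, (3,5) g=1 f=8, (4,1) g=4 f=6, (4,6) g=1 f=8, (5,2) g=4 f=6, (5,3) g=3 f=6, (5,4) g=2 f=6, (5,5) g=1 f=6]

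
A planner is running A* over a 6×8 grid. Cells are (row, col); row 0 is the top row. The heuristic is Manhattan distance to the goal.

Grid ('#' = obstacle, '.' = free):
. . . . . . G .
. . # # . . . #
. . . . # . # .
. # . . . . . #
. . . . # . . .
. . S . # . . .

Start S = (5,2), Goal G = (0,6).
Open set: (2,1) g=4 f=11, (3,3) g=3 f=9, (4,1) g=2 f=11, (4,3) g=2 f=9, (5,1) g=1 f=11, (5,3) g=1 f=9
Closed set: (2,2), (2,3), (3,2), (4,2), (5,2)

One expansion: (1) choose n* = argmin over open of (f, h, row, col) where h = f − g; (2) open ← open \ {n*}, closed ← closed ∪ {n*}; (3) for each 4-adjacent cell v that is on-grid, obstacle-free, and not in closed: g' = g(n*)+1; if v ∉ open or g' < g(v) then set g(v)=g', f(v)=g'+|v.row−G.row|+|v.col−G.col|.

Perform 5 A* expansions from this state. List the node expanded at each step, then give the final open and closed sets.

step 1: expand (3,3) (f=9, h=6) → closed; open now [(2,1) g=4 f=11, (3,4) g=4 f=9, (4,1) g=2 f=11, (4,3) g=2 f=9, (5,1) g=1 f=11, (5,3) g=1 f=9]
step 2: expand (3,4) (f=9, h=5) → closed; open now [(2,1) g=4 f=11, (3,5) g=5 f=9, (4,1) g=2 f=11, (4,3) g=2 f=9, (5,1) g=1 f=11, (5,3) g=1 f=9]
step 3: expand (3,5) (f=9, h=4) → closed; open now [(2,1) g=4 f=11, (2,5) g=6 f=9, (3,6) g=6 f=9, (4,1) g=2 f=11, (4,3) g=2 f=9, (4,5) g=6 f=11, (5,1) g=1 f=11, (5,3) g=1 f=9]
step 4: expand (2,5) (f=9, h=3) → closed; open now [(1,5) g=7 f=9, (2,1) g=4 f=11, (3,6) g=6 f=9, (4,1) g=2 f=11, (4,3) g=2 f=9, (4,5) g=6 f=11, (5,1) g=1 f=11, (5,3) g=1 f=9]
step 5: expand (1,5) (f=9, h=2) → closed; open now [(0,5) g=8 f=9, (1,4) g=8 f=11, (1,6) g=8 f=9, (2,1) g=4 f=11, (3,6) g=6 f=9, (4,1) g=2 f=11, (4,3) g=2 f=9, (4,5) g=6 f=11, (5,1) g=1 f=11, (5,3) g=1 f=9]

order=[(3,3) → (3,4) → (3,5) → (2,5) → (1,5)]; open=[(0,5) g=8 f=9, (1,4) g=8 f=11, (1,6) g=8 f=9, (2,1) g=4 f=11, (3,6) g=6 f=9, (4,1) g=2 f=11, (4,3) g=2 f=9, (4,5) g=6 f=11, (5,1) g=1 f=11, (5,3) g=1 f=9]; closed=[(1,5), (2,2), (2,3), (2,5), (3,2), (3,3), (3,4), (3,5), (4,2), (5,2)]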